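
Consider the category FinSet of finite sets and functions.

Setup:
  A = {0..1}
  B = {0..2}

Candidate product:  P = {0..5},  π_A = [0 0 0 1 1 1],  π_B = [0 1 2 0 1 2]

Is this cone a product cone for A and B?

|A|·|B| = 2·3 = 6;  |P| = 6
Check the pairing map k ↦ (π_A(k), π_B(k)):
  0 : (0,0)
  1 : (0,1)
  2 : (0,2)
  3 : (1,0)
  4 : (1,1)
  5 : (1,2)
distinct pairs in image: 6 / 6 needed
  → bijection onto A×B; projections well-typed.

Answer: VALID PRODUCT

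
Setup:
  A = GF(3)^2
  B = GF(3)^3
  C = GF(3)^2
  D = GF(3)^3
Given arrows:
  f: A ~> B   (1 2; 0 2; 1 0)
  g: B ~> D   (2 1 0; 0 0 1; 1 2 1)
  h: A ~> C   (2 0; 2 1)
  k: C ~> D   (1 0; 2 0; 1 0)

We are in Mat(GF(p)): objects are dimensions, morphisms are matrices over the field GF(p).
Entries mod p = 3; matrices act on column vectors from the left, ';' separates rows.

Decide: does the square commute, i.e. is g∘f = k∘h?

1) trace f;g:
  e0=⟨1,0⟩ f~>⟨1,0,1⟩ g~>⟨2,1,2⟩
  e1=⟨0,1⟩ f~>⟨2,2,0⟩ g~>⟨0,0,0⟩
  result₁ = (2 0; 1 0; 2 0)
2) trace h;k:
  e0=⟨1,0⟩ h~>⟨2,2⟩ k~>⟨2,1,2⟩
  e1=⟨0,1⟩ h~>⟨0,1⟩ k~>⟨0,0,0⟩
  result₂ = (2 0; 1 0; 2 0)
Equal? YES — commutes

Answer: COMMUTES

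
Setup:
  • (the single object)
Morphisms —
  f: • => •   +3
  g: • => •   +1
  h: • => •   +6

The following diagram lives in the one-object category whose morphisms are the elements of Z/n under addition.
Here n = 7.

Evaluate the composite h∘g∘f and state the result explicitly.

  0 +3≡3 +1≡4 +6≡3  (mod 7)
result: +3

Answer: +3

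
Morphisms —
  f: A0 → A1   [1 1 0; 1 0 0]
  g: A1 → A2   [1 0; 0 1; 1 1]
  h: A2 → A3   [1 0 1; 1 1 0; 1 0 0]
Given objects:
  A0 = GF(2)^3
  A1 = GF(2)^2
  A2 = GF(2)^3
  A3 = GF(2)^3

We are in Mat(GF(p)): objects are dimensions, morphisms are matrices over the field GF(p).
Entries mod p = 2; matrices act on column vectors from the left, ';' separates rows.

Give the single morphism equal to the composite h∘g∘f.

Answer: [1 0 0; 0 1 0; 1 1 0]

Derivation:
  e0=[1,0,0] f→[1,1] g→[1,1,0] h→[1,0,1]
  e1=[0,1,0] f→[1,0] g→[1,0,1] h→[0,1,1]
  e2=[0,0,1] f→[0,0] g→[0,0,0] h→[0,0,0]
⟦path⟧: [1 0 0; 0 1 0; 1 1 0]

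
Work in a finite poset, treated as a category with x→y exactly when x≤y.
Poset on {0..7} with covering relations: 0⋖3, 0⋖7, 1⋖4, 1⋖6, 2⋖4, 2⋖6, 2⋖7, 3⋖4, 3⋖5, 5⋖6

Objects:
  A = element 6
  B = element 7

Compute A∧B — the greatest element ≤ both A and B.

Answer: NO MEET EXISTS

Work:
Lower bounds of A=6 and B=7: {0,2}
  maximal lower bounds 0 and 2 are incomparable: neither 0≤2 nor 2≤0
→ no greatest lower bound exists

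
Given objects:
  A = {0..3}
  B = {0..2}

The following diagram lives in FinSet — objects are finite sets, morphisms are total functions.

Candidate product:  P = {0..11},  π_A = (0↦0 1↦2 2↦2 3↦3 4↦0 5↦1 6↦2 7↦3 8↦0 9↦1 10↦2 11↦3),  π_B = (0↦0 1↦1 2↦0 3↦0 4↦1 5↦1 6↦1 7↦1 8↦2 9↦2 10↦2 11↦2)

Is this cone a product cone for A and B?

Answer: NOT A VALID PRODUCT — duplicate pair at indices 6,1

Work:
|A|·|B| = 4·3 = 12;  |P| = 12
Check the pairing map k ↦ (π_A(k), π_B(k)):
  0 ↦ (0,0)
  1 ↦ (2,1)
  2 ↦ (2,0)
  3 ↦ (3,0)
  4 ↦ (0,1)
  5 ↦ (1,1)
  6 ↦ (2,1)  ✗ repeats pair of k=1
  7 ↦ (3,1)
  8 ↦ (0,2)
  9 ↦ (1,2)
  10 ↦ (2,2)
  11 ↦ (3,2)
distinct pairs in image: 11 / 12 needed
  → (2,1) hit at k=1 and k=6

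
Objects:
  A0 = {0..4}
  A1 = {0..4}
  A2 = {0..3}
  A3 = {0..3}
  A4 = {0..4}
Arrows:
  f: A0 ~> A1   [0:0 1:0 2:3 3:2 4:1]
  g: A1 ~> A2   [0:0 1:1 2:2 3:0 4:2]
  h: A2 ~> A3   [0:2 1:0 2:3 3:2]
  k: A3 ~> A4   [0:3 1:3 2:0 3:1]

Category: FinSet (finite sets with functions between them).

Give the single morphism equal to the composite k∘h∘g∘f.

Answer: [0:0 1:0 2:0 3:1 4:3]

Work:
  0 f~>0 g~>0 h~>2 k~>0
  1 f~>0 g~>0 h~>2 k~>0
  2 f~>3 g~>0 h~>2 k~>0
  3 f~>2 g~>2 h~>3 k~>1
  4 f~>1 g~>1 h~>0 k~>3
result: [0:0 1:0 2:0 3:1 4:3]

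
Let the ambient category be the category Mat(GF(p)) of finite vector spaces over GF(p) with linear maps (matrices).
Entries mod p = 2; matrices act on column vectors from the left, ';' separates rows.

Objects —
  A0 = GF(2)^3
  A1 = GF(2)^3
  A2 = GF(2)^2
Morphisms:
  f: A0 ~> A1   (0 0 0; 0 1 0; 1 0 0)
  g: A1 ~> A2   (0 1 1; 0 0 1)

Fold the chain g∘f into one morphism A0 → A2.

Answer: (1 1 0; 1 0 0)

Work:
  e0=⟨1,0,0⟩ f~>⟨0,0,1⟩ g~>⟨1,1⟩
  e1=⟨0,1,0⟩ f~>⟨0,1,0⟩ g~>⟨1,0⟩
  e2=⟨0,0,1⟩ f~>⟨0,0,0⟩ g~>⟨0,0⟩
⟦path⟧: (1 1 0; 1 0 0)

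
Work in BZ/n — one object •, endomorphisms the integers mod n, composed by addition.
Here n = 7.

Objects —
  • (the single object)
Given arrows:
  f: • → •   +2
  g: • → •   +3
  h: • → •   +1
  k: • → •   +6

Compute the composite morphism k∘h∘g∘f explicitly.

  0 +2≡2 +3≡5 +1≡6 +6≡5  (mod 7)
composite: +5

Answer: +5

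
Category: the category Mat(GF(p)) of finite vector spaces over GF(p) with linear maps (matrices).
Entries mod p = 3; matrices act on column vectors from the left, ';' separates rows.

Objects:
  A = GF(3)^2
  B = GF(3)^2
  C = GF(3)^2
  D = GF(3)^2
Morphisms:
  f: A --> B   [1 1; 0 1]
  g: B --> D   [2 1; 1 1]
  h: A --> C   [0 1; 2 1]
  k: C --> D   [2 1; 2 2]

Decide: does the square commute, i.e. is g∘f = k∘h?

Answer: DOES NOT COMMUTE

Trace:
Along f;g (path 1):
  e0=(1,0) f-->(1,0) g-->(2,1)
  e1=(0,1) f-->(1,1) g-->(0,2)
  ⟦path⟧₁ = [2 0; 1 2]
Along h;k (path 2):
  e0=(1,0) h-->(0,2) k-->(2,1)
  e1=(0,1) h-->(1,1) k-->(0,1)
  ⟦path⟧₂ = [2 0; 1 1]
Equal? differ; not commutative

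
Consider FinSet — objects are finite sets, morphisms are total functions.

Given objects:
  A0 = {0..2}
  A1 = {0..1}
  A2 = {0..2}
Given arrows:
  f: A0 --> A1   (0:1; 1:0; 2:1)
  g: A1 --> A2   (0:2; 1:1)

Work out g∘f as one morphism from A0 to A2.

  0 f-->1 g-->1
  1 f-->0 g-->2
  2 f-->1 g-->1
composite: (0:1; 1:2; 2:1)

Answer: (0:1; 1:2; 2:1)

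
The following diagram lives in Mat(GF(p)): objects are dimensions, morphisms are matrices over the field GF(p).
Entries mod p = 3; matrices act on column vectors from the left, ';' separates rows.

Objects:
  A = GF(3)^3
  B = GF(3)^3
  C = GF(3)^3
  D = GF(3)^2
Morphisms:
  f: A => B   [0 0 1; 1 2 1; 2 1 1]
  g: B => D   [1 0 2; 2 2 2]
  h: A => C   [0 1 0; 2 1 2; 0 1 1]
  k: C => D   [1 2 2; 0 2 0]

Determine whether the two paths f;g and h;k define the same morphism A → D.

Answer: DOES NOT COMMUTE

Work:
Along f;g (path 1):
  e0=⟨1,0,0⟩ f=>⟨0,1,2⟩ g=>⟨1,0⟩
  e1=⟨0,1,0⟩ f=>⟨0,2,1⟩ g=>⟨2,0⟩
  e2=⟨0,0,1⟩ f=>⟨1,1,1⟩ g=>⟨0,0⟩
  composite₁ = [1 2 0; 0 0 0]
Along h;k (path 2):
  e0=⟨1,0,0⟩ h=>⟨0,2,0⟩ k=>⟨1,1⟩
  e1=⟨0,1,0⟩ h=>⟨1,1,1⟩ k=>⟨2,2⟩
  e2=⟨0,0,1⟩ h=>⟨0,2,1⟩ k=>⟨0,1⟩
  composite₂ = [1 2 0; 1 2 1]
Equal? differ; not commutative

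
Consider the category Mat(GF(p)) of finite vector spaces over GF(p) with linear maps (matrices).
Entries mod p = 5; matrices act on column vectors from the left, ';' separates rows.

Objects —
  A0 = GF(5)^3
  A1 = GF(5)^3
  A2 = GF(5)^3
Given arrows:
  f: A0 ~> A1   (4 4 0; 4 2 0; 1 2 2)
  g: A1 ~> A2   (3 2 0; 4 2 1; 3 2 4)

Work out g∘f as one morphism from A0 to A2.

Answer: (0 1 0; 0 2 2; 4 4 3)

Trace:
  e0=[1,0,0] f~>[4,4,1] g~>[0,0,4]
  e1=[0,1,0] f~>[4,2,2] g~>[1,2,4]
  e2=[0,0,1] f~>[0,0,2] g~>[0,2,3]
result: (0 1 0; 0 2 2; 4 4 3)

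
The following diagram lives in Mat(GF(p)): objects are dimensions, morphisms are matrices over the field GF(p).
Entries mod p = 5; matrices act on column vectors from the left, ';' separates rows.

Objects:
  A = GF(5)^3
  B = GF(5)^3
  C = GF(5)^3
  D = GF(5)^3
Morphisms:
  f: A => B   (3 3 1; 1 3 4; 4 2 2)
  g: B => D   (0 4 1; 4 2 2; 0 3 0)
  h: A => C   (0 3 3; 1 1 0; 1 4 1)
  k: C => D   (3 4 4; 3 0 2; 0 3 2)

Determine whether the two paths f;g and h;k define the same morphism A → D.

Path 1 = f;g:
  e0=(1,0,0) f=>(3,1,4) g=>(3,2,3)
  e1=(0,1,0) f=>(3,3,2) g=>(4,2,4)
  e2=(0,0,1) f=>(1,4,2) g=>(3,1,2)
  ⟦path⟧₁ = (3 4 3; 2 2 1; 3 4 2)
Path 2 = h;k:
  e0=(1,0,0) h=>(0,1,1) k=>(3,2,0)
  e1=(0,1,0) h=>(3,1,4) k=>(4,2,1)
  e2=(0,0,1) h=>(3,0,1) k=>(3,1,2)
  ⟦path⟧₂ = (3 4 3; 2 2 1; 0 1 2)
Equal? distinct morphisms ✗

Answer: DOES NOT COMMUTE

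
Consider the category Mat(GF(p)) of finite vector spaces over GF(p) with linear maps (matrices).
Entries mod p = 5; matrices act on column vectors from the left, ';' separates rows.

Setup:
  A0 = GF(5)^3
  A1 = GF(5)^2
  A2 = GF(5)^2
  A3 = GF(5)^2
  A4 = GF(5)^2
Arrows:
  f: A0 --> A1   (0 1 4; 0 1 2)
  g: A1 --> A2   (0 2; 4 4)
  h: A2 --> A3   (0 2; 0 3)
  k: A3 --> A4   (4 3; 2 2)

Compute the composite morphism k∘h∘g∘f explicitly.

Answer: (0 1 3; 0 0 0)

Trace:
  e0=[1,0,0] f-->[0,0] g-->[0,0] h-->[0,0] k-->[0,0]
  e1=[0,1,0] f-->[1,1] g-->[2,3] h-->[1,4] k-->[1,0]
  e2=[0,0,1] f-->[4,2] g-->[4,4] h-->[3,2] k-->[3,0]
⟦path⟧: (0 1 3; 0 0 0)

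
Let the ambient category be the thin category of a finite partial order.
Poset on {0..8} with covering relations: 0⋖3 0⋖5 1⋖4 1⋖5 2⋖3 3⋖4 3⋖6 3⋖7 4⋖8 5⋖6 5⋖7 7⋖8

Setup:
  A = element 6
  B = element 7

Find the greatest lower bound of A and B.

Common predecessors of 6,7: {0,1,2,3,5}
  maximal lower bounds 3 and 5 are incomparable: neither 3<=5 nor 5<=3
→ no greatest lower bound exists

Answer: NO MEET EXISTS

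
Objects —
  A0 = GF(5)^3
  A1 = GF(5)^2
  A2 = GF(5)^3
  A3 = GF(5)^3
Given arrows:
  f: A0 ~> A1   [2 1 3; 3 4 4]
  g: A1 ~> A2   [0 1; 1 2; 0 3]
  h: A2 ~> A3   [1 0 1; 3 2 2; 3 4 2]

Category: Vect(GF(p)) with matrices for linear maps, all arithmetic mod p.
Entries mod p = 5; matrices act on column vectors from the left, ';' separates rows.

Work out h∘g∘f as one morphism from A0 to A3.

  e0=⟨1,0,0⟩ f~>⟨2,3⟩ g~>⟨3,3,4⟩ h~>⟨2,3,4⟩
  e1=⟨0,1,0⟩ f~>⟨1,4⟩ g~>⟨4,4,2⟩ h~>⟨1,4,2⟩
  e2=⟨0,0,1⟩ f~>⟨3,4⟩ g~>⟨4,1,2⟩ h~>⟨1,3,0⟩
composite: [2 1 1; 3 4 3; 4 2 0]

Answer: [2 1 1; 3 4 3; 4 2 0]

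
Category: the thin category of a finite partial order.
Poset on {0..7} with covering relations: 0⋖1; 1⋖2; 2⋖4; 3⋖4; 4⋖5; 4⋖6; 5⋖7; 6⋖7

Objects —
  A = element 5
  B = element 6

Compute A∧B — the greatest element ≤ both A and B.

Lower bounds of A=5 and B=6: {0,1,2,3,4}
  0 <= 4
  1 <= 4
  2 <= 4
  3 <= 4
  4 <= 4
glb = 4

Answer: A∧B = 4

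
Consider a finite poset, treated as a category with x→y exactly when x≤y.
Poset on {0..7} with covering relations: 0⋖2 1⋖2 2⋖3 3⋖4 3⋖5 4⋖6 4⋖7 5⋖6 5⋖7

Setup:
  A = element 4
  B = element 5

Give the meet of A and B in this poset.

{x : x≤A ∧ x≤B} = {0,1,2,3}  (A=4, B=5)
  0 ≤ 3
  1 ≤ 3
  2 ≤ 3
  3 ≤ 3
glb = 3

Answer: A∧B = 3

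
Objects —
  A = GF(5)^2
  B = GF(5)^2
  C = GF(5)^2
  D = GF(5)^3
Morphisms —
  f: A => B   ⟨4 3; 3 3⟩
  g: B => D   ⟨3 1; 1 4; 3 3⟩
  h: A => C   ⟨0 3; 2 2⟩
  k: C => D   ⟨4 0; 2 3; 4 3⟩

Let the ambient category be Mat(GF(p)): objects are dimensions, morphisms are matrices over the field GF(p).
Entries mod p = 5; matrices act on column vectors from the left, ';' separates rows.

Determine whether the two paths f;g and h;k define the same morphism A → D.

Answer: DOES NOT COMMUTE

Trace:
1) trace f;g:
  e0=⟨1,0⟩ f=>⟨4,3⟩ g=>⟨0,1,1⟩
  e1=⟨0,1⟩ f=>⟨3,3⟩ g=>⟨2,0,3⟩
  ⟦path⟧₁ = ⟨0 2; 1 0; 1 3⟩
2) trace h;k:
  e0=⟨1,0⟩ h=>⟨0,2⟩ k=>⟨0,1,1⟩
  e1=⟨0,1⟩ h=>⟨3,2⟩ k=>⟨2,2,3⟩
  ⟦path⟧₂ = ⟨0 2; 1 2; 1 3⟩
Equal? NO — does not commute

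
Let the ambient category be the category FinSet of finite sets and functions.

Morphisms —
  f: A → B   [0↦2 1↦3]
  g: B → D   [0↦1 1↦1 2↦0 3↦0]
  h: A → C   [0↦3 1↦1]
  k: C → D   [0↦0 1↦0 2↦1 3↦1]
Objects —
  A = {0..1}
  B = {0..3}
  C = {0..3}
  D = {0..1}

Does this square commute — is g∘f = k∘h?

Answer: DOES NOT COMMUTE

Derivation:
Along f;g (path 1):
  0 f→2 g→0
  1 f→3 g→0
  result₁ = [0↦0 1↦0]
Along h;k (path 2):
  0 h→3 k→1
  1 h→1 k→0
  result₂ = [0↦1 1↦0]
Equal? differ; not commutative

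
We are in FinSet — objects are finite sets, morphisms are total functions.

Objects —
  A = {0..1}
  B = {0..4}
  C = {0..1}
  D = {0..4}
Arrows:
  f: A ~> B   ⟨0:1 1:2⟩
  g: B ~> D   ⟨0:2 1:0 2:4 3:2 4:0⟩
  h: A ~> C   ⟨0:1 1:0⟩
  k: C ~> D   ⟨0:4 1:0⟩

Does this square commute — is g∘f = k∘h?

Along f;g (path 1):
  0 f~>1 g~>0
  1 f~>2 g~>4
  composite₁ = ⟨0:0 1:4⟩
Along h;k (path 2):
  0 h~>1 k~>0
  1 h~>0 k~>4
  composite₂ = ⟨0:0 1:4⟩
Equal? equal; square commutes

Answer: COMMUTES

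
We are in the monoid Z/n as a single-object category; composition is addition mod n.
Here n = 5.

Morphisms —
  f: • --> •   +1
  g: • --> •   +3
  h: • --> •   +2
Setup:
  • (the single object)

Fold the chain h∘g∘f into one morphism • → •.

  0 +1≡1 +3≡4 +2≡1  (mod 5)
⟦path⟧: +1

Answer: +1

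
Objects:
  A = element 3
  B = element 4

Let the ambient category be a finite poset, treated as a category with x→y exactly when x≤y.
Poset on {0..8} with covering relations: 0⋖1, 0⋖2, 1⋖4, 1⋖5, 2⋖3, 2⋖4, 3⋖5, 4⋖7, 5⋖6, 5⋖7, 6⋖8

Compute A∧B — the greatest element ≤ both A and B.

{x : x<=A ∧ x<=B} = {0,2}  (A=3, B=4)
  0 <= 2
  2 <= 2
glb = 2

Answer: A∧B = 2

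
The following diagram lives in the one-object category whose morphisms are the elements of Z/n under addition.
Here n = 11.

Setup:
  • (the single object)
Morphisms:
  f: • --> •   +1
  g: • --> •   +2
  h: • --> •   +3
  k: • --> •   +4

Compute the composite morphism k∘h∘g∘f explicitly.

Answer: +10

Derivation:
  0 +1≡1 +2≡3 +3≡6 +4≡10  (mod 11)
⟦path⟧: +10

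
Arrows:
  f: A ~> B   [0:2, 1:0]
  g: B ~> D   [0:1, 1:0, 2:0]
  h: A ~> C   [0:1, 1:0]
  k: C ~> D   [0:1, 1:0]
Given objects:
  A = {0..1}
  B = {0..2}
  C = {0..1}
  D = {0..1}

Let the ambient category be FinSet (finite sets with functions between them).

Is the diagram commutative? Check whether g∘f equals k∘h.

Answer: COMMUTES

Derivation:
1) trace f;g:
  0 f~>2 g~>0
  1 f~>0 g~>1
  result₁ = [0:0, 1:1]
2) trace h;k:
  0 h~>1 k~>0
  1 h~>0 k~>1
  result₂ = [0:0, 1:1]
Equal? same morphism ✓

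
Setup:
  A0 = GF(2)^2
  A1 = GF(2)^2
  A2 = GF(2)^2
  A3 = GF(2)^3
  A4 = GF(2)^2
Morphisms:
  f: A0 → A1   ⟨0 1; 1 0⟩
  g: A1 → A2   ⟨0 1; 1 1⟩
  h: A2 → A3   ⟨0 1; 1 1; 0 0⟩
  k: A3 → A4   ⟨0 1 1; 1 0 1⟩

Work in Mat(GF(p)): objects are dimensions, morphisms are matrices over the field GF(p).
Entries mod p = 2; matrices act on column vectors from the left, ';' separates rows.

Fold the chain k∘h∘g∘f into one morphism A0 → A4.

  e0=⟨1,0⟩ f→⟨0,1⟩ g→⟨1,1⟩ h→⟨1,0,0⟩ k→⟨0,1⟩
  e1=⟨0,1⟩ f→⟨1,0⟩ g→⟨0,1⟩ h→⟨1,1,0⟩ k→⟨1,1⟩
⟦path⟧: ⟨0 1; 1 1⟩

Answer: ⟨0 1; 1 1⟩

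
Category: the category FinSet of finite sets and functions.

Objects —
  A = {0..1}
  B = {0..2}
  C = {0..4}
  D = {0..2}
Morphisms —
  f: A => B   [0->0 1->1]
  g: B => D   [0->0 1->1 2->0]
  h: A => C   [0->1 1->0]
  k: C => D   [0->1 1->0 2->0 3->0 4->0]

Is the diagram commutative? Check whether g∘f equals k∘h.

Along f;g (path 1):
  0 f=>0 g=>0
  1 f=>1 g=>1
  composite₁ = [0->0 1->1]
Along h;k (path 2):
  0 h=>1 k=>0
  1 h=>0 k=>1
  composite₂ = [0->0 1->1]
Equal? same morphism ✓

Answer: COMMUTES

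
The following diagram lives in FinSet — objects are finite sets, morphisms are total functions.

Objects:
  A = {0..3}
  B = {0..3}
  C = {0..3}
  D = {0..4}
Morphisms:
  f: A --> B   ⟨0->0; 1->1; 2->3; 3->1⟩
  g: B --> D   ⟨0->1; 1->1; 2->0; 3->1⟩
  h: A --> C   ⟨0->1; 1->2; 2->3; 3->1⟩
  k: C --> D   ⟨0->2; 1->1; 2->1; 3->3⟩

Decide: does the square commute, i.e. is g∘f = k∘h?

1) trace f;g:
  0 f-->0 g-->1
  1 f-->1 g-->1
  2 f-->3 g-->1
  3 f-->1 g-->1
  result₁ = ⟨0->1; 1->1; 2->1; 3->1⟩
2) trace h;k:
  0 h-->1 k-->1
  1 h-->2 k-->1
  2 h-->3 k-->3
  3 h-->1 k-->1
  result₂ = ⟨0->1; 1->1; 2->3; 3->1⟩
Equal? distinct morphisms ✗

Answer: DOES NOT COMMUTE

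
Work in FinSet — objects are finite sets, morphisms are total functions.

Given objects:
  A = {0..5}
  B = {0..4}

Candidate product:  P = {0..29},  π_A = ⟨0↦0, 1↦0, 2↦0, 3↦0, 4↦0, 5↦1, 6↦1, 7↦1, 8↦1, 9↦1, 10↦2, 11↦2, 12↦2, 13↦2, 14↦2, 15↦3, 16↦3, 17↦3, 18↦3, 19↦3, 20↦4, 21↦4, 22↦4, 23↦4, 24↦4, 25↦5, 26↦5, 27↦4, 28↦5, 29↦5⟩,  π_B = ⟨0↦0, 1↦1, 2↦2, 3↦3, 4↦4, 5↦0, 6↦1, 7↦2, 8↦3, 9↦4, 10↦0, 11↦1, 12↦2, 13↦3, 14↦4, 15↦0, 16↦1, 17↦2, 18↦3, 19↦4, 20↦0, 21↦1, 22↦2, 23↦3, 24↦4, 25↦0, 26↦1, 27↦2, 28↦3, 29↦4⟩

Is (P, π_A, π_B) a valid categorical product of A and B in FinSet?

|A|·|B| = 6·5 = 30;  |P| = 30
Check the pairing map k ↦ (π_A(k), π_B(k)):
  0 ↦ (0,0)
  1 ↦ (0,1)
  2 ↦ (0,2)
  3 ↦ (0,3)
  4 ↦ (0,4)
  5 ↦ (1,0)
  6 ↦ (1,1)
  7 ↦ (1,2)
  8 ↦ (1,3)
  9 ↦ (1,4)
  10 ↦ (2,0)
  11 ↦ (2,1)
  12 ↦ (2,2)
  13 ↦ (2,3)
  14 ↦ (2,4)
  15 ↦ (3,0)
  16 ↦ (3,1)
  17 ↦ (3,2)
  18 ↦ (3,3)
  19 ↦ (3,4)
  20 ↦ (4,0)
  21 ↦ (4,1)
  22 ↦ (4,2)
  23 ↦ (4,3)
  24 ↦ (4,4)
  25 ↦ (5,0)
  26 ↦ (5,1)
  27 ↦ (4,2)  ✗ repeats pair of k=22
  28 ↦ (5,3)
  29 ↦ (5,4)
distinct pairs in image: 29 / 30 needed
  → (4,2) hit at k=22 and k=27

Answer: NOT A VALID PRODUCT — duplicate pair at indices 22,27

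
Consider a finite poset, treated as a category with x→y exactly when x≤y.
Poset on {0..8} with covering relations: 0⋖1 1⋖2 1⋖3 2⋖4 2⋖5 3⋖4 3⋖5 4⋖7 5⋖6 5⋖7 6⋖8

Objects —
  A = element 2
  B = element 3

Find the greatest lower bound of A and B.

Lower bounds of A=2 and B=3: {0,1}
  0 <= 1
  1 <= 1
glb = 1

Answer: A∧B = 1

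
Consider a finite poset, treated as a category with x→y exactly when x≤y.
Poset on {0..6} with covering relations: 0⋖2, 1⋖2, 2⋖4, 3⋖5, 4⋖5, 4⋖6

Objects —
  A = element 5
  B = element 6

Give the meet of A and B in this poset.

Common predecessors of 5,6: {0,1,2,4}
  0 ≤ 4
  1 ≤ 4
  2 ≤ 4
  4 ≤ 4
glb = 4

Answer: A∧B = 4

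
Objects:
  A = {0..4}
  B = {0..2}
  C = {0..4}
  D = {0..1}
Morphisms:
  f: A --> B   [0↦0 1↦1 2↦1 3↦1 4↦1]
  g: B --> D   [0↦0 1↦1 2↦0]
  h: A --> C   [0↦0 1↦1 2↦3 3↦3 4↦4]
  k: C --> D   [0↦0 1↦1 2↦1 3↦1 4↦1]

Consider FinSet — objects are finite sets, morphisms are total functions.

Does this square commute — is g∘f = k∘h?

Answer: COMMUTES

Work:
Path 1 = f;g:
  0 f-->0 g-->0
  1 f-->1 g-->1
  2 f-->1 g-->1
  3 f-->1 g-->1
  4 f-->1 g-->1
  result₁ = [0↦0 1↦1 2↦1 3↦1 4↦1]
Path 2 = h;k:
  0 h-->0 k-->0
  1 h-->1 k-->1
  2 h-->3 k-->1
  3 h-->3 k-->1
  4 h-->4 k-->1
  result₂ = [0↦0 1↦1 2↦1 3↦1 4↦1]
Equal? equal; square commutes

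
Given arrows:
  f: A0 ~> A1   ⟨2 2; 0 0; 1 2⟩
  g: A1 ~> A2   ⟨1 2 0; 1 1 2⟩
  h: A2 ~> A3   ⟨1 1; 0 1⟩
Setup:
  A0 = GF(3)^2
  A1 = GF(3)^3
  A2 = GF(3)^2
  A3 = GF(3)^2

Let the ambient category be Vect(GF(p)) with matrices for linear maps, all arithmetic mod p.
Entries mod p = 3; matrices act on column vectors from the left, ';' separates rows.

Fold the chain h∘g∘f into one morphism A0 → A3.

  e0=(1,0) f~>(2,0,1) g~>(2,1) h~>(0,1)
  e1=(0,1) f~>(2,0,2) g~>(2,0) h~>(2,0)
result: ⟨0 2; 1 0⟩

Answer: ⟨0 2; 1 0⟩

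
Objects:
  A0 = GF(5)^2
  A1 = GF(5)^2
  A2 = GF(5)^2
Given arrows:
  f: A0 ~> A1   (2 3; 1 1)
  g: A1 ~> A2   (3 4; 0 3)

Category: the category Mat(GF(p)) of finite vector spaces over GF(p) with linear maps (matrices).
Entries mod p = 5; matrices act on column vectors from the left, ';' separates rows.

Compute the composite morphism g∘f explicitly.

Answer: (0 3; 3 3)

Work:
  e0=(1,0) f~>(2,1) g~>(0,3)
  e1=(0,1) f~>(3,1) g~>(3,3)
composite: (0 3; 3 3)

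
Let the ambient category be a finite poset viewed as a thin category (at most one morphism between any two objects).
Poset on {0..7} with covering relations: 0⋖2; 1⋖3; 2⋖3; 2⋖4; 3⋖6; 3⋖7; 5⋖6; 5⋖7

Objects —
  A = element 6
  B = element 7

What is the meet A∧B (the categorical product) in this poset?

Answer: NO MEET EXISTS

Work:
Lower bounds of A=6 and B=7: {0,1,2,3,5}
  maximal lower bounds 3 and 5 are incomparable: neither 3⊑5 nor 5⊑3
→ no greatest lower bound exists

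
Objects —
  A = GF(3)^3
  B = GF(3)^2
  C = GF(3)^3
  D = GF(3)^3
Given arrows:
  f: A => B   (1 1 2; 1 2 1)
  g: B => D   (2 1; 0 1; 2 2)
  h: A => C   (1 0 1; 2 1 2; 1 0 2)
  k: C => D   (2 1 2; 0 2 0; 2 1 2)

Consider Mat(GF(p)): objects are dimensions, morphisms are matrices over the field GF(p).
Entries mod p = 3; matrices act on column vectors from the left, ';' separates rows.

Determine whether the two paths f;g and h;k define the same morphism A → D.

Along f;g (path 1):
  e0=[1,0,0] f=>[1,1] g=>[0,1,1]
  e1=[0,1,0] f=>[1,2] g=>[1,2,0]
  e2=[0,0,1] f=>[2,1] g=>[2,1,0]
  result₁ = (0 1 2; 1 2 1; 1 0 0)
Along h;k (path 2):
  e0=[1,0,0] h=>[1,2,1] k=>[0,1,0]
  e1=[0,1,0] h=>[0,1,0] k=>[1,2,1]
  e2=[0,0,1] h=>[1,2,2] k=>[2,1,2]
  result₂ = (0 1 2; 1 2 1; 0 1 2)
Equal? distinct morphisms ✗

Answer: DOES NOT COMMUTE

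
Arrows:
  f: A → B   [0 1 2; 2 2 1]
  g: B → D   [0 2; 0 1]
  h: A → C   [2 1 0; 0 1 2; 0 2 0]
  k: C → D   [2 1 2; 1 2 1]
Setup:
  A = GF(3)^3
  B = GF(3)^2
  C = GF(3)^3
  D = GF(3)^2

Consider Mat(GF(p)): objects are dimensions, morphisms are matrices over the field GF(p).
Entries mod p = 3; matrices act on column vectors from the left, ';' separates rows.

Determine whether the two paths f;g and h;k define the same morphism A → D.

Path 1 = f;g:
  e0=⟨1,0,0⟩ f→⟨0,2⟩ g→⟨1,2⟩
  e1=⟨0,1,0⟩ f→⟨1,2⟩ g→⟨1,2⟩
  e2=⟨0,0,1⟩ f→⟨2,1⟩ g→⟨2,1⟩
  ⟦path⟧₁ = [1 1 2; 2 2 1]
Path 2 = h;k:
  e0=⟨1,0,0⟩ h→⟨2,0,0⟩ k→⟨1,2⟩
  e1=⟨0,1,0⟩ h→⟨1,1,2⟩ k→⟨1,2⟩
  e2=⟨0,0,1⟩ h→⟨0,2,0⟩ k→⟨2,1⟩
  ⟦path⟧₂ = [1 1 2; 2 2 1]
Equal? YES — commutes

Answer: COMMUTES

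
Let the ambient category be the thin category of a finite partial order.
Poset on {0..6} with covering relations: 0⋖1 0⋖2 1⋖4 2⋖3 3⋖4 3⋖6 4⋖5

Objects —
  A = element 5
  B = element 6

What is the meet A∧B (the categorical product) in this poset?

Answer: A∧B = 3

Work:
{x : x≤A ∧ x≤B} = {0,2,3}  (A=5, B=6)
  0 ≤ 3
  2 ≤ 3
  3 ≤ 3
glb = 3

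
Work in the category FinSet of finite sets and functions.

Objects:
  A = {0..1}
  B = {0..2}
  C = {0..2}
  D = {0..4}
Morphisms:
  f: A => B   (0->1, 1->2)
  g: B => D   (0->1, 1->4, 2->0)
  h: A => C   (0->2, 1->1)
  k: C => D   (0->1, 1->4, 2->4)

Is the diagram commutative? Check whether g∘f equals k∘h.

Answer: DOES NOT COMMUTE

Derivation:
Along f;g (path 1):
  0 f=>1 g=>4
  1 f=>2 g=>0
  ⟦path⟧₁ = (0->4, 1->0)
Along h;k (path 2):
  0 h=>2 k=>4
  1 h=>1 k=>4
  ⟦path⟧₂ = (0->4, 1->4)
Equal? NO — does not commute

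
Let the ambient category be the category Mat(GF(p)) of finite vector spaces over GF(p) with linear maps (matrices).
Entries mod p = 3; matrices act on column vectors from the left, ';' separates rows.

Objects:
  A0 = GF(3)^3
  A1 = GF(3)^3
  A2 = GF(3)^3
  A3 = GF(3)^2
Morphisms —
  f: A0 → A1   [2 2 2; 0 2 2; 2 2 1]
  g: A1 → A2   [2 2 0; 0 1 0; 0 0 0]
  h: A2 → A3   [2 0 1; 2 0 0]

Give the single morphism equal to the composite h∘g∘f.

Answer: [2 1 1; 2 1 1]

Work:
  e0=⟨1,0,0⟩ f→⟨2,0,2⟩ g→⟨1,0,0⟩ h→⟨2,2⟩
  e1=⟨0,1,0⟩ f→⟨2,2,2⟩ g→⟨2,2,0⟩ h→⟨1,1⟩
  e2=⟨0,0,1⟩ f→⟨2,2,1⟩ g→⟨2,2,0⟩ h→⟨1,1⟩
result: [2 1 1; 2 1 1]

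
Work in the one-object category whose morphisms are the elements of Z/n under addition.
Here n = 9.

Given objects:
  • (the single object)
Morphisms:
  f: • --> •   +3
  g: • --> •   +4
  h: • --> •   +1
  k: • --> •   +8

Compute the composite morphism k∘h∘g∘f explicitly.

Answer: +7

Derivation:
  0 +3≡3 +4≡7 +1≡8 +8≡7  (mod 9)
⟦path⟧: +7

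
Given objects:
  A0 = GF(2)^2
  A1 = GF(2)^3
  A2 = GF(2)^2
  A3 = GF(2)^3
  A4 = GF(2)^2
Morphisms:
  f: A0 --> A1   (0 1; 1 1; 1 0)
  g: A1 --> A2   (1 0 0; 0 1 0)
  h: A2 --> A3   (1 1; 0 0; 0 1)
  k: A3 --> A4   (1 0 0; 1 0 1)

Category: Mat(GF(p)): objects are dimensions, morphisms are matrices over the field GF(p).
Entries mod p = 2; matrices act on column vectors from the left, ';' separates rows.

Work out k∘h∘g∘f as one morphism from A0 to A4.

  e0=⟨1,0⟩ f-->⟨0,1,1⟩ g-->⟨0,1⟩ h-->⟨1,0,1⟩ k-->⟨1,0⟩
  e1=⟨0,1⟩ f-->⟨1,1,0⟩ g-->⟨1,1⟩ h-->⟨0,0,1⟩ k-->⟨0,1⟩
result: (1 0; 0 1)

Answer: (1 0; 0 1)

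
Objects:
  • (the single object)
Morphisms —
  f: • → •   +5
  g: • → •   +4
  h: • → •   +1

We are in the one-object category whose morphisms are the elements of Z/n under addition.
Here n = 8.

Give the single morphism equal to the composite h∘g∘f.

Answer: +2

Work:
  0 +5≡5 +4≡1 +1≡2  (mod 8)
result: +2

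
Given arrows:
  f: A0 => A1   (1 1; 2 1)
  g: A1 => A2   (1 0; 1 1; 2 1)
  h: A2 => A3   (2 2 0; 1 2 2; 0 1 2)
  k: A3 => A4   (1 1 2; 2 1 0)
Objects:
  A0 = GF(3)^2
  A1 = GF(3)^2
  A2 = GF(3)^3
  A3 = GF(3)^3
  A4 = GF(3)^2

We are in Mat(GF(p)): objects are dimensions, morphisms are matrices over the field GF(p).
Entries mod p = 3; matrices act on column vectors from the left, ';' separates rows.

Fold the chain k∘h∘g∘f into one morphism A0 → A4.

  e0=⟨1,0⟩ f=>⟨1,2⟩ g=>⟨1,0,1⟩ h=>⟨2,0,2⟩ k=>⟨0,1⟩
  e1=⟨0,1⟩ f=>⟨1,1⟩ g=>⟨1,2,0⟩ h=>⟨0,2,2⟩ k=>⟨0,2⟩
⟦path⟧: (0 0; 1 2)

Answer: (0 0; 1 2)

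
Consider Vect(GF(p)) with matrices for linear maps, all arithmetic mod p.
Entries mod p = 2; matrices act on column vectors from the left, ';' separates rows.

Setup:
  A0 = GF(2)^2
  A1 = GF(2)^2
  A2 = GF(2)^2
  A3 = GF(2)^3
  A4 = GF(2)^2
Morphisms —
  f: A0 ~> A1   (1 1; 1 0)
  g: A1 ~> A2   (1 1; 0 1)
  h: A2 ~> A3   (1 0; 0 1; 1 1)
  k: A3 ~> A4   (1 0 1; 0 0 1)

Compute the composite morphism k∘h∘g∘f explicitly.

Answer: (1 0; 1 1)

Derivation:
  e0=[1,0] f~>[1,1] g~>[0,1] h~>[0,1,1] k~>[1,1]
  e1=[0,1] f~>[1,0] g~>[1,0] h~>[1,0,1] k~>[0,1]
composite: (1 0; 1 1)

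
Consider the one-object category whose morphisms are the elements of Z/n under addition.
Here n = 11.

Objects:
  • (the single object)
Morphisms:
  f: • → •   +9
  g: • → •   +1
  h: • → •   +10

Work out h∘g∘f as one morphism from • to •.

Answer: +9

Trace:
  0 +9≡9 +1≡10 +10≡9  (mod 11)
result: +9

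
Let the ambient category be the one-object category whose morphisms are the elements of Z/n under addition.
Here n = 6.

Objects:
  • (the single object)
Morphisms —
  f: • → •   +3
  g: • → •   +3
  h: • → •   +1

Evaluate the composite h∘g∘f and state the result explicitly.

Answer: +1

Work:
  0 +3≡3 +3≡0 +1≡1  (mod 6)
result: +1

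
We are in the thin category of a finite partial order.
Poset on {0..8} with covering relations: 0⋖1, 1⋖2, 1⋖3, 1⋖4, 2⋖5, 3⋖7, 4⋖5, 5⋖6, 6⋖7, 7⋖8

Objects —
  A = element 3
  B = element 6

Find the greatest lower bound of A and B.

Lower bounds of A=3 and B=6: {0,1}
  0 <= 1
  1 <= 1
glb = 1

Answer: A∧B = 1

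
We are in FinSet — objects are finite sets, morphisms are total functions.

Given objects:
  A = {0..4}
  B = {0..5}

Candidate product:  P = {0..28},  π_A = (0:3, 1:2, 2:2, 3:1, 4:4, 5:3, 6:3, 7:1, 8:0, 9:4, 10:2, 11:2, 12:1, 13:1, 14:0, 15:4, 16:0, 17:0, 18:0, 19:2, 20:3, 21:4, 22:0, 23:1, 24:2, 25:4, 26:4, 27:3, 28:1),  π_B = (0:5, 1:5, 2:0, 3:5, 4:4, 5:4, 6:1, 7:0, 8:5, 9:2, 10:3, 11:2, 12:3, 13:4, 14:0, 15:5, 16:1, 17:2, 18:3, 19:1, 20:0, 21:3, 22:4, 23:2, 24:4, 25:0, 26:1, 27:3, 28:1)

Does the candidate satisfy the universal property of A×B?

Answer: NOT A VALID PRODUCT — |P|=29 ≠ |A|·|B|=30

Trace:
|A|·|B| = 5·6 = 30;  |P| = 29
  → cardinalities differ; no bijection possible.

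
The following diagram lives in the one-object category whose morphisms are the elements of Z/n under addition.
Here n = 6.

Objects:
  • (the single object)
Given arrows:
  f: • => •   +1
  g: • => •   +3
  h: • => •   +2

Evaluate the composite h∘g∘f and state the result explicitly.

Answer: +0

Trace:
  0 +1≡1 +3≡4 +2≡0  (mod 6)
result: +0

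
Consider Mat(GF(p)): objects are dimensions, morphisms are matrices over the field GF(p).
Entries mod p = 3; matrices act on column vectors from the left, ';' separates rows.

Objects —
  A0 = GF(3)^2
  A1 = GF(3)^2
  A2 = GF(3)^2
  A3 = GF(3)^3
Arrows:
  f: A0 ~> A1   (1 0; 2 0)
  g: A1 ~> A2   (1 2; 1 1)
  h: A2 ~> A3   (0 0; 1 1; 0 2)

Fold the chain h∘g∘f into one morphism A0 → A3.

Answer: (0 0; 2 0; 0 0)

Derivation:
  e0=(1,0) f~>(1,2) g~>(2,0) h~>(0,2,0)
  e1=(0,1) f~>(0,0) g~>(0,0) h~>(0,0,0)
composite: (0 0; 2 0; 0 0)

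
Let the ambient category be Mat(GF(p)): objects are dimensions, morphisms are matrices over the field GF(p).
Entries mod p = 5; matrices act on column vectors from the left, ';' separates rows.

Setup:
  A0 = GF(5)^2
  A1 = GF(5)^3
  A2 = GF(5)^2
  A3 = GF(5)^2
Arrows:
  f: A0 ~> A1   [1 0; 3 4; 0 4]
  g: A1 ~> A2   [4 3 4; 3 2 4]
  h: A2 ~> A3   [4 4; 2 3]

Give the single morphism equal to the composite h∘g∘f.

Answer: [3 3; 3 3]

Derivation:
  e0=⟨1,0⟩ f~>⟨1,3,0⟩ g~>⟨3,4⟩ h~>⟨3,3⟩
  e1=⟨0,1⟩ f~>⟨0,4,4⟩ g~>⟨3,4⟩ h~>⟨3,3⟩
composite: [3 3; 3 3]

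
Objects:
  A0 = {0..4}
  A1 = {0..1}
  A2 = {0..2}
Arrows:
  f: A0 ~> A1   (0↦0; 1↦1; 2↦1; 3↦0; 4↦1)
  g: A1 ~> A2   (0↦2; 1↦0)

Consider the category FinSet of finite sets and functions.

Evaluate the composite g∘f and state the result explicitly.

  0 f~>0 g~>2
  1 f~>1 g~>0
  2 f~>1 g~>0
  3 f~>0 g~>2
  4 f~>1 g~>0
result: (0↦2; 1↦0; 2↦0; 3↦2; 4↦0)

Answer: (0↦2; 1↦0; 2↦0; 3↦2; 4↦0)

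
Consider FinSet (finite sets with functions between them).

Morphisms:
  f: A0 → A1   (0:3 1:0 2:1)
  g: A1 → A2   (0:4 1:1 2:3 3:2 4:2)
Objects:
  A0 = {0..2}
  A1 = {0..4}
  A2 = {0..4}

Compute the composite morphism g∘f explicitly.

  0 f→3 g→2
  1 f→0 g→4
  2 f→1 g→1
composite: (0:2 1:4 2:1)

Answer: (0:2 1:4 2:1)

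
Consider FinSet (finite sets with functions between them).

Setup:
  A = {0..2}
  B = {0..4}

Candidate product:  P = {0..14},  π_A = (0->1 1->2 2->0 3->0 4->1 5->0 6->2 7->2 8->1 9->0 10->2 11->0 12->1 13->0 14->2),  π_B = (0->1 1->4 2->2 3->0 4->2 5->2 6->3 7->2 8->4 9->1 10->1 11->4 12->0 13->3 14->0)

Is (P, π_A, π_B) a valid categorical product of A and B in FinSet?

Answer: NOT A VALID PRODUCT — duplicate pair at indices 5,2

Derivation:
|A|·|B| = 3·5 = 15;  |P| = 15
Check the pairing map k ↦ (π_A(k), π_B(k)):
  0 -> (1,1)
  1 -> (2,4)
  2 -> (0,2)
  3 -> (0,0)
  4 -> (1,2)
  5 -> (0,2)  ✗ repeats pair of k=2
  6 -> (2,3)
  7 -> (2,2)
  8 -> (1,4)
  9 -> (0,1)
  10 -> (2,1)
  11 -> (0,4)
  12 -> (1,0)
  13 -> (0,3)
  14 -> (2,0)
distinct pairs in image: 14 / 15 needed
  → (0,2) hit at k=2 and k=5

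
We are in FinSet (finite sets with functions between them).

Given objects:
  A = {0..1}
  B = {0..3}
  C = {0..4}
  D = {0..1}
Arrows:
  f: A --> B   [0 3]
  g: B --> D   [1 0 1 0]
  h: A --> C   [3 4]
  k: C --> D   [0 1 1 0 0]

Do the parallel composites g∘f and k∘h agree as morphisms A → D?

Answer: DOES NOT COMMUTE

Work:
1) trace f;g:
  0 f-->0 g-->1
  1 f-->3 g-->0
  composite₁ = [1 0]
2) trace h;k:
  0 h-->3 k-->0
  1 h-->4 k-->0
  composite₂ = [0 0]
Equal? NO — does not commute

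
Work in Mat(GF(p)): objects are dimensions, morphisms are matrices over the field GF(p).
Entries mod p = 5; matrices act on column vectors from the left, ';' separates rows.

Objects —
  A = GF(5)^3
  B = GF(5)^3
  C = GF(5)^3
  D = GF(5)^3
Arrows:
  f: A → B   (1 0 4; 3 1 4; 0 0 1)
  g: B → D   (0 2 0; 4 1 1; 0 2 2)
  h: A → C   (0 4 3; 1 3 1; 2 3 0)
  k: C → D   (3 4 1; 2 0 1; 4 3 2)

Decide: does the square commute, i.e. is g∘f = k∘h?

Answer: DOES NOT COMMUTE

Trace:
Path 1 = f;g:
  e0=[1,0,0] f→[1,3,0] g→[1,2,1]
  e1=[0,1,0] f→[0,1,0] g→[2,1,2]
  e2=[0,0,1] f→[4,4,1] g→[3,1,0]
  composite₁ = (1 2 3; 2 1 1; 1 2 0)
Path 2 = h;k:
  e0=[1,0,0] h→[0,1,2] k→[1,2,2]
  e1=[0,1,0] h→[4,3,3] k→[2,1,1]
  e2=[0,0,1] h→[3,1,0] k→[3,1,0]
  composite₂ = (1 2 3; 2 1 1; 2 1 0)
Equal? NO — does not commute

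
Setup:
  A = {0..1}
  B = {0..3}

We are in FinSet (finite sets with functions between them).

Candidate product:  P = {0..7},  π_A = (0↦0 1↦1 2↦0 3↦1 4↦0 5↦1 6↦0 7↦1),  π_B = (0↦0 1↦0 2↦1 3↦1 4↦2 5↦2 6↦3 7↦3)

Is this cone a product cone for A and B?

|A|·|B| = 2·4 = 8;  |P| = 8
Check the pairing map k ↦ (π_A(k), π_B(k)):
  0 ↦ (0,0)
  1 ↦ (1,0)
  2 ↦ (0,1)
  3 ↦ (1,1)
  4 ↦ (0,2)
  5 ↦ (1,2)
  6 ↦ (0,3)
  7 ↦ (1,3)
distinct pairs in image: 8 / 8 needed
  → bijection onto A×B; projections well-typed.

Answer: VALID PRODUCT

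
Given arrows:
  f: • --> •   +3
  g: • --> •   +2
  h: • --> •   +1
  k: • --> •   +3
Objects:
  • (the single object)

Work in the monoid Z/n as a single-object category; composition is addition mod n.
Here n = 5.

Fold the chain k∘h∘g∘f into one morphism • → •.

Answer: +4

Derivation:
  0 +3≡3 +2≡0 +1≡1 +3≡4  (mod 5)
result: +4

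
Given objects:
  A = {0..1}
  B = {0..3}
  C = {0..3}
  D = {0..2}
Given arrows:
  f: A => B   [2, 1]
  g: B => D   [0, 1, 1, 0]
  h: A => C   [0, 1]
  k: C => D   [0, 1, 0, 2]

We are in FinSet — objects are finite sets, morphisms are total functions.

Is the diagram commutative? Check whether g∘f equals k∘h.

Answer: DOES NOT COMMUTE

Trace:
1) trace f;g:
  0 f=>2 g=>1
  1 f=>1 g=>1
  composite₁ = [1, 1]
2) trace h;k:
  0 h=>0 k=>0
  1 h=>1 k=>1
  composite₂ = [0, 1]
Equal? distinct morphisms ✗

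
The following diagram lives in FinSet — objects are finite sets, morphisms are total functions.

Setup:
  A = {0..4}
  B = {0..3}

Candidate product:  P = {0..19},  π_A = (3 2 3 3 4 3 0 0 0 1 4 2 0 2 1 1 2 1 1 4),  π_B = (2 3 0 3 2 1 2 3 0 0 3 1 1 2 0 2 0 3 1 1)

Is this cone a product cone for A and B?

|A|·|B| = 5·4 = 20;  |P| = 20
Check the pairing map k ↦ (π_A(k), π_B(k)):
  0 ↦ (3,2)
  1 ↦ (2,3)
  2 ↦ (3,0)
  3 ↦ (3,3)
  4 ↦ (4,2)
  5 ↦ (3,1)
  6 ↦ (0,2)
  7 ↦ (0,3)
  8 ↦ (0,0)
  9 ↦ (1,0)
  10 ↦ (4,3)
  11 ↦ (2,1)
  12 ↦ (0,1)
  13 ↦ (2,2)
  14 ↦ (1,0)  ✗ repeats pair of k=9
  15 ↦ (1,2)
  16 ↦ (2,0)
  17 ↦ (1,3)
  18 ↦ (1,1)
  19 ↦ (4,1)
distinct pairs in image: 19 / 20 needed
  → (1,0) hit at k=9 and k=14

Answer: NOT A VALID PRODUCT — duplicate pair at indices 9,14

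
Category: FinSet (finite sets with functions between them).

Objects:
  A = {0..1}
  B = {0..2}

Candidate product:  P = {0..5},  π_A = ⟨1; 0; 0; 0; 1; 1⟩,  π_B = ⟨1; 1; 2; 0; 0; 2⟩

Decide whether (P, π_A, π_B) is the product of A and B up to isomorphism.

|A|·|B| = 2·3 = 6;  |P| = 6
Check the pairing map k ↦ (π_A(k), π_B(k)):
  0 -> (1,1)
  1 -> (0,1)
  2 -> (0,2)
  3 -> (0,0)
  4 -> (1,0)
  5 -> (1,2)
distinct pairs in image: 6 / 6 needed
  → bijection onto A×B; projections well-typed.

Answer: VALID PRODUCT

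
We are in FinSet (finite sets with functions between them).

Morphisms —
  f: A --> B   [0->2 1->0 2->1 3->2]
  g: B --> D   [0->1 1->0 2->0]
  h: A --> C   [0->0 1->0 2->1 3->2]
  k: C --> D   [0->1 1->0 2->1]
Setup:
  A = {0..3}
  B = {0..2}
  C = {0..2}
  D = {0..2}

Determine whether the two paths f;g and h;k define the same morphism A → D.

1) trace f;g:
  0 f-->2 g-->0
  1 f-->0 g-->1
  2 f-->1 g-->0
  3 f-->2 g-->0
  ⟦path⟧₁ = [0->0 1->1 2->0 3->0]
2) trace h;k:
  0 h-->0 k-->1
  1 h-->0 k-->1
  2 h-->1 k-->0
  3 h-->2 k-->1
  ⟦path⟧₂ = [0->1 1->1 2->0 3->1]
Equal? NO — does not commute

Answer: DOES NOT COMMUTE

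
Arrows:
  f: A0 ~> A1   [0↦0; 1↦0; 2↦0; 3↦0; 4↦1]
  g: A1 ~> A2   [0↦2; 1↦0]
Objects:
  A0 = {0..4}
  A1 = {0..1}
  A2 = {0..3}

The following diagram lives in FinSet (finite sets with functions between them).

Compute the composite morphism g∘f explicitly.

Answer: [0↦2; 1↦2; 2↦2; 3↦2; 4↦0]

Derivation:
  0 f~>0 g~>2
  1 f~>0 g~>2
  2 f~>0 g~>2
  3 f~>0 g~>2
  4 f~>1 g~>0
⟦path⟧: [0↦2; 1↦2; 2↦2; 3↦2; 4↦0]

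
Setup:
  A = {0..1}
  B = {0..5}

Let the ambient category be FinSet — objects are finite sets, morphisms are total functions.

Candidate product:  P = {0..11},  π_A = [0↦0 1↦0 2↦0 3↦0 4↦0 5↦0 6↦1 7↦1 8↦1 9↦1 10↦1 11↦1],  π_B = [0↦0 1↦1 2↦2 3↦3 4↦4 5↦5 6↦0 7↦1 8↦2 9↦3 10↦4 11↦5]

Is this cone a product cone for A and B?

|A|·|B| = 2·6 = 12;  |P| = 12
Check the pairing map k ↦ (π_A(k), π_B(k)):
  0 ↦ (0,0)
  1 ↦ (0,1)
  2 ↦ (0,2)
  3 ↦ (0,3)
  4 ↦ (0,4)
  5 ↦ (0,5)
  6 ↦ (1,0)
  7 ↦ (1,1)
  8 ↦ (1,2)
  9 ↦ (1,3)
  10 ↦ (1,4)
  11 ↦ (1,5)
distinct pairs in image: 12 / 12 needed
  → bijection onto A×B; projections well-typed.

Answer: VALID PRODUCT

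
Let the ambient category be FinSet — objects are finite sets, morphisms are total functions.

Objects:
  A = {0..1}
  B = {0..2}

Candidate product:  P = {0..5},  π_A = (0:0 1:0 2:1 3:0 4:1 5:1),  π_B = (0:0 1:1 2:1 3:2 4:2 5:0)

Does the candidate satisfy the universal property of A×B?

|A|·|B| = 2·3 = 6;  |P| = 6
Check the pairing map k ↦ (π_A(k), π_B(k)):
  0 : (0,0)
  1 : (0,1)
  2 : (1,1)
  3 : (0,2)
  4 : (1,2)
  5 : (1,0)
distinct pairs in image: 6 / 6 needed
  → bijection onto A×B; projections well-typed.

Answer: VALID PRODUCT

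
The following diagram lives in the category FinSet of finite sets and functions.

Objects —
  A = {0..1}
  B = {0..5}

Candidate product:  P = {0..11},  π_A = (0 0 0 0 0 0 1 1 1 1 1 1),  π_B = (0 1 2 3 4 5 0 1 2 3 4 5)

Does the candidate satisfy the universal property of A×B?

|A|·|B| = 2·6 = 12;  |P| = 12
Check the pairing map k ↦ (π_A(k), π_B(k)):
  0 : (0,0)
  1 : (0,1)
  2 : (0,2)
  3 : (0,3)
  4 : (0,4)
  5 : (0,5)
  6 : (1,0)
  7 : (1,1)
  8 : (1,2)
  9 : (1,3)
  10 : (1,4)
  11 : (1,5)
distinct pairs in image: 12 / 12 needed
  → bijection onto A×B; projections well-typed.

Answer: VALID PRODUCT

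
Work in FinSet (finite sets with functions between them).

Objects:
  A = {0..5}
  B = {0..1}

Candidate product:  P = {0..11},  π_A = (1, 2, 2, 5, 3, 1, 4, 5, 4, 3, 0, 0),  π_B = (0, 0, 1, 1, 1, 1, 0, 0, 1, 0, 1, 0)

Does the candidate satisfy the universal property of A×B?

Answer: VALID PRODUCT

Work:
|A|·|B| = 6·2 = 12;  |P| = 12
Check the pairing map k ↦ (π_A(k), π_B(k)):
  0 -> (1,0)
  1 -> (2,0)
  2 -> (2,1)
  3 -> (5,1)
  4 -> (3,1)
  5 -> (1,1)
  6 -> (4,0)
  7 -> (5,0)
  8 -> (4,1)
  9 -> (3,0)
  10 -> (0,1)
  11 -> (0,0)
distinct pairs in image: 12 / 12 needed
  → bijection onto A×B; projections well-typed.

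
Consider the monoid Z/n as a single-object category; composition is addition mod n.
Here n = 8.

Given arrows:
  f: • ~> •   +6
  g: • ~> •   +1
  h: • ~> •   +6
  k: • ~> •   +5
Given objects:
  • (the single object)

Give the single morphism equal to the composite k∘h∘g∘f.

Answer: +2

Work:
  0 +6≡6 +1≡7 +6≡5 +5≡2  (mod 8)
composite: +2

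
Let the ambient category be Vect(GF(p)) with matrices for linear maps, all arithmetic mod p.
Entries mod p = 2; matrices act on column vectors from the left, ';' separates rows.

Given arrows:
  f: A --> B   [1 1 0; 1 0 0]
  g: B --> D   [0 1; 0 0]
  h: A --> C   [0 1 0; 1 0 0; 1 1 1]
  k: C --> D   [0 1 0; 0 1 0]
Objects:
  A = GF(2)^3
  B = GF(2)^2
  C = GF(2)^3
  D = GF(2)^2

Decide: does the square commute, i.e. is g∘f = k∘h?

Along f;g (path 1):
  e0=[1,0,0] f-->[1,1] g-->[1,0]
  e1=[0,1,0] f-->[1,0] g-->[0,0]
  e2=[0,0,1] f-->[0,0] g-->[0,0]
  composite₁ = [1 0 0; 0 0 0]
Along h;k (path 2):
  e0=[1,0,0] h-->[0,1,1] k-->[1,1]
  e1=[0,1,0] h-->[1,0,1] k-->[0,0]
  e2=[0,0,1] h-->[0,0,1] k-->[0,0]
  composite₂ = [1 0 0; 1 0 0]
Equal? distinct morphisms ✗

Answer: DOES NOT COMMUTE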